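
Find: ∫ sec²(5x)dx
Since d/dx[tan(5x)] = 5sec²(5x), integral = tan(5x)/5+C

Answer: (1/5)tan(5x)+C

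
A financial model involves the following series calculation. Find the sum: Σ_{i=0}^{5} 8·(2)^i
Geometric series: S = a(1 - r^n)/(1 - r)
a = 8, r = 2, n = 6
S = 8(1-64)/-1 = 504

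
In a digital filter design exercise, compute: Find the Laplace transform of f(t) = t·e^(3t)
L{t·e^(at)} = 1/(s-a)²
L{t·e^(3t)} = 1/(s-3)²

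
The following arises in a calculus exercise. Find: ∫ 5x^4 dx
Using power rule: ∫ 5x^4 dx = 5/5 x^5 + C = x^5 + C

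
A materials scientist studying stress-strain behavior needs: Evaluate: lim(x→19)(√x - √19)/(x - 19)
Multiply by conjugate (√x+√19)/(√x+√19):
= (x - 19)/((x - 19)(√x+√19)) = 1/(√x+√19)
As x → 19: 1/(2√19)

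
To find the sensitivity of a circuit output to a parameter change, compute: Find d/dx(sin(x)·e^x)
Product rule: (fg)' = f'g + fg'
f = sin(x), f' = cos(x)
g = e^x, g' = e^x

Answer: cos(x)·e^x + sin(x)·e^x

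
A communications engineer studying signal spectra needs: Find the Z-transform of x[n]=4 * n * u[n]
Z{n*u[n]}=z/(z-1)^2
By linearity: Z{4*n*u[n]}=4z/(z-1)^2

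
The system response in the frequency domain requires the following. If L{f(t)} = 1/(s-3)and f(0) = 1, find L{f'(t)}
L{f'(t)} = s·F(s) - f(0) = s/(s-3) - 1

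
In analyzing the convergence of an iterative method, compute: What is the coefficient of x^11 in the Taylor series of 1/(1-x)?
1/(1-x) = Σ x^n for |x|<1
All coefficients are 1

Answer: 1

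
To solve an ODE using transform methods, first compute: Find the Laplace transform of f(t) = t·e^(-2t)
L{t·e^(at)} = 1/(s-a)²
L{t·e^(-2t)} = 1/(s + 2)²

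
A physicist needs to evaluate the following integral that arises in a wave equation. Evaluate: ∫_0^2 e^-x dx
Antiderivative: -e^-x
Evaluate: -(e^-2 - 1)

Answer: (e^-2 - 1)/(-1)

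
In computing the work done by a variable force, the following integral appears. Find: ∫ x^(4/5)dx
Power rule: ∫ x^(4/5) dx=x^(9/5)/(9/5)+C

Answer: (5/9)·x^(9/5)+C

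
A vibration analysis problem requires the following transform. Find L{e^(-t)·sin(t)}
First shifting: L{e^(at)f(t)} = F(s-a)
L{sin(t)} = 1/(s² + 1)
Shift: 1/((s + 1)² + 1)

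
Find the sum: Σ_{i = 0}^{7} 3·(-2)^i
Geometric series: S=a(1 - r^n)/(1 - r)
a=3, r=-2, n=8
S=3(1 - 256)/3=-255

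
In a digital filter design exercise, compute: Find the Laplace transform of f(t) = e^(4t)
L{e^(at)} = 1/(s-a)
L{e^(4t)} = 1/(s-4)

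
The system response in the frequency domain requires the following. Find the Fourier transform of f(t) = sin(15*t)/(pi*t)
sin(W * t)/(pi * t) = (W/pi) * sinc(W * t/pi) is the impulse response of the ideal low-pass filter with cutoff W (here W = 15).
Its Fourier transform is a rectangular function:
F(omega) = 1 for |omega| < 15, 0 otherwise

Answer: rect(omega/30) [i.e., 1 for |omega| < 15, 0 otherwise]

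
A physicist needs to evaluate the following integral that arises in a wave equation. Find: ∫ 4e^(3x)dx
Since d/dx[e^(3x)]=3e^(3x), we get 4/3 e^(3x)+C

Answer: (4/3)e^(3x)+C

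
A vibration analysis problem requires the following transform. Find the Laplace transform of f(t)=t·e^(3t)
L{t·e^(at)}=1/(s-a)²
L{t·e^(3t)}=1/(s-3)²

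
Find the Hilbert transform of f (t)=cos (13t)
The Hilbert transform shifts each frequency component by -pi/2.
H{cos(wt)}=sin(wt)
With w=13: H{cos(13t)}=sin(13t)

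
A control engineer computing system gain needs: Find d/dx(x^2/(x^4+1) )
Quotient rule: (f/g)'=(f'g - fg')/g²
f=x^2, f'=2x
g=x^4+1, g'=4x^3

Answer: (2x·(x^4+1)-4x^5)/(x^4+1)²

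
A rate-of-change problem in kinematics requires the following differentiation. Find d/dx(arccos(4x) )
d/dx[arccos(u)] = -u'/√(1-u²), u = 4x, u' = 4

Answer: -4/√(1 - 16x²)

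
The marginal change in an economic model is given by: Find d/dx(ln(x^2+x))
Chain rule: d/dx[ln(u)] = u'/u where u = x^2+x
u' = 2x+1

Answer: (2x+1)/(x^2+x)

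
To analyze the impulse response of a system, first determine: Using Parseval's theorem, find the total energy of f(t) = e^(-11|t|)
Parseval's theorem: E=integral |f(t)|^2 dt=(1/2pi) integral |F(omega)|^2 domega
E=integral_{-inf}^{inf} e^(-22|t|) dt=2*integral_0^inf e^(-22t) dt=2/(2*11)=1/11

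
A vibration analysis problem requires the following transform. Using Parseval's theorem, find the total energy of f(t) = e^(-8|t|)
Parseval's theorem: E=integral |f(t)|^2 dt=(1/2pi) integral |F(omega)|^2 domega
E=integral_{-inf}^{inf} e^(-16|t|) dt=2*integral_0^inf e^(-16t) dt=2/(2*8)=1/8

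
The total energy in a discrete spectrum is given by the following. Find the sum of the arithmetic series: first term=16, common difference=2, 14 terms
Last term: a_n = 16+(14-1)·2 = 42
Sum = n(a_1+a_n)/2 = 14(16+42)/2 = 406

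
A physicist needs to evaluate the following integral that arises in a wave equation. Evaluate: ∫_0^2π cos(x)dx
Antiderivative: sin(x)
Evaluate at bounds: [sin(1·2π)/1] - [sin(1·0)/1]
= ((0) - (0))/1 = 0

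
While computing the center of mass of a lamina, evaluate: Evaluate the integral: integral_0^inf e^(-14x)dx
integral_0^inf e^(-14x) dx=[-1/14*e^(-14x)]_0^inf
=0 - (-1/14)=1/14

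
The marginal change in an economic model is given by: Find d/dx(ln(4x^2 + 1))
Chain rule: d/dx[ln(u)] = u'/u where u = 4x^2+1
u' = 8x

Answer: (8x)/(4x^2+1)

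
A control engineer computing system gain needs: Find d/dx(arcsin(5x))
d/dx[arcsin(u)]=u'/√(1-u²), u=5x, u'=5

Answer: 5/√(1-25x²)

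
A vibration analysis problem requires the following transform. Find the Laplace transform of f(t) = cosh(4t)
L{cosh(at)} = s/(s²-a²)
L{cosh(4t)} = s/(s²-16)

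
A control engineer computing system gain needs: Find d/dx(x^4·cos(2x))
Product rule: (fg)' = f'g + fg'
f = x^4, f' = 4x^3
g = cos(2x), g' = -2·sin(2x)

Answer: 4x^3·cos(2x) - 2x^4·sin(2x)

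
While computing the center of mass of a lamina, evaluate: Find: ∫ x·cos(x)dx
By parts: u=x, dv=cos(x) dx
du=dx, v=sin(x)
=x·sin(x)+cos(x)+C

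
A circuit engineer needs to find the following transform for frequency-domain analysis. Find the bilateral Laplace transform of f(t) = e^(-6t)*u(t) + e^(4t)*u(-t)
For e^(-6t) * u(t): L=1/(s + 6), Re(s) > -6
For e^(4t) * u(-t): L=-1/(s-4), Re(s) < 4
Combined: F(s)=1/(s + 6) - 1/(s-4), -6 < Re(s) < 4

Answer: 1/(s + 6) - 1/(s-4), ROC: -6 < Re(s) < 4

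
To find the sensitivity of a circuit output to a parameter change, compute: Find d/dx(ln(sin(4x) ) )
Chain rule: d/dx[ln(u)] = u'/u where u = sin(4x)
u' = 4cos(4x)

Answer: (4cos(4x))/(sin(4x))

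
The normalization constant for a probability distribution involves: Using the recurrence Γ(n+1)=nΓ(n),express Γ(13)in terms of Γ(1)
Γ(13)=12Γ(12)=12·11Γ(11)=...=12!·Γ(1)=479001600·Γ(1)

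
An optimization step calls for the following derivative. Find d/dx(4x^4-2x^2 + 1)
Power rule: d/dx(ax^n) = n·a·x^(n-1)
Term by term: 16·x^3-4·x

Answer: 16x^3-4x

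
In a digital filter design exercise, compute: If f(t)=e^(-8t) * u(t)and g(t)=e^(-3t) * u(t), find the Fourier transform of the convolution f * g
By the convolution theorem: F{f*g} = F(omega)*G(omega)
F(omega) = 1/(8+j*omega), G(omega) = 1/(3+j*omega)
F{f*g} = 1/((8+j*omega)(3+j*omega))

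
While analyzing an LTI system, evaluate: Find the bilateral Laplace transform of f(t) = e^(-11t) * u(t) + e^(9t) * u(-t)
For e^(-11t)*u(t): L=1/(s + 11), Re(s) > -11
For e^(9t)*u(-t): L=-1/(s-9), Re(s) < 9
Combined: F(s)=1/(s + 11) - 1/(s-9), -11 < Re(s) < 9

Answer: 1/(s + 11) - 1/(s-9), ROC: -11 < Re(s) < 9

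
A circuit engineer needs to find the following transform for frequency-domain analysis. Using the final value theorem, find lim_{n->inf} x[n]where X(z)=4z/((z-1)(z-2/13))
Final value theorem: lim x[n] = lim_{z->1} (z-1) * X(z)
(z-1) * X(z) = 4z/(z-2/13)
As z->1: 4/(1-2/13) = 4/(11/13) = 52/11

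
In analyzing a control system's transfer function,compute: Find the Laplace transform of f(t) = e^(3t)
L{e^(at)} = 1/(s-a)
L{e^(3t)} = 1/(s-3)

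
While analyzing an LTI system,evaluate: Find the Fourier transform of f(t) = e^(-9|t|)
Using the standard pair: F{e^(-a|t|)}=2a/(a^2 + omega^2)
With a=9: F(omega)=18/(81 + omega^2)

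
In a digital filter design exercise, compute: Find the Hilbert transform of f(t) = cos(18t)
The Hilbert transform shifts each frequency component by -pi/2.
H{cos(wt)} = sin(wt)
With w = 18: H{cos(18t)} = sin(18t)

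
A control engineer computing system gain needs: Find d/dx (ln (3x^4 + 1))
Chain rule: d/dx[ln(u)] = u'/u where u = 3x^4+1
u' = 12x^3

Answer: (12x^3)/(3x^4+1)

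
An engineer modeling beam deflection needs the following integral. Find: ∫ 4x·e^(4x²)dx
Let u=4x², du=8x dx
∫ (1/2)e^u du=e^u/2+C

Answer: e^(4x²)/2+C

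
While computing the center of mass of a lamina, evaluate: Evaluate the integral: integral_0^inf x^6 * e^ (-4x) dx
This is a Gamma integral. Substitute u = 4x (du = 4 dx):
integral_0^inf x^6*e^(-4x) dx = (1/4^7) integral_0^inf u^6*e^(-u) du
= Gamma(7)/4^7 = 6!/4^7 = 720/16384

Answer: 45/1024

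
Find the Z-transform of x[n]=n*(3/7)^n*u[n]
Using the property Z{n*a^n*u[n]} = az/(z-a)^2
With a = 3/7: X(z) = (3/7)z/(z - 3/7)^2, |z| > 3/7

Answer: (3/7)z/(z - 3/7)^2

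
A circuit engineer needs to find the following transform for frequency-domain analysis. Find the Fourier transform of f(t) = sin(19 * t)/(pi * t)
sin(W * t)/(pi * t) = (W/pi) * sinc(W * t/pi) is the impulse response of the ideal low-pass filter with cutoff W (here W = 19).
Its Fourier transform is a rectangular function:
F(omega) = 1 for |omega| < 19, 0 otherwise

Answer: rect(omega/38) [i.e., 1 for |omega| < 19, 0 otherwise]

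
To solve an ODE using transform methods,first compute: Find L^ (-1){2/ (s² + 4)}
L^(-1){w/(s²+w²)}=sin(wt)
Here w=2

Answer: sin(2t)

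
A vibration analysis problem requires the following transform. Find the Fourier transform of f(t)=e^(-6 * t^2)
The Fourier transform of a Gaussian e^(-a * t^2) is sqrt(pi/a) * e^(-omega^2/(4a)).
With a=6: F(omega)=sqrt(pi/6) * e^(-omega^2/24)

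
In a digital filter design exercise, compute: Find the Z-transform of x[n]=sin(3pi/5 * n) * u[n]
Z{sin(w0 * n) * u[n]}=z * sin(w0)/(z^2 - 2z * cos(w0) + 1)
With w0=3pi/5: X(z)=z * sin(3pi/5)/(z^2 - 2z * cos(3pi/5) + 1)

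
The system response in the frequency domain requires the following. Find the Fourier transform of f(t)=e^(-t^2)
The Fourier transform of a Gaussian e^(-t^2) is sqrt(pi) * e^(-omega^2/4).
With a = 1: F(omega) = sqrt(pi) * e^(-omega^2/4)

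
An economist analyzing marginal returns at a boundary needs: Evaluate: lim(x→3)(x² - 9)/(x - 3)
Factor: (x² - 9)=(x-3)(x + 3)
Cancel (x-3): lim(x→3) (x + 3)=6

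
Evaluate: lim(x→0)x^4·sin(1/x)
Squeeze theorem: -|x^4| ≤ x^4·sin(1/x) ≤ |x^4|
Since x^4 → 0 as x → 0, by squeeze theorem the limit is 0

Answer: 0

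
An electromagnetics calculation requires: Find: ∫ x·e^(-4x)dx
Integration by parts: u = x, dv = e^(-4x) dx
du = dx, v = e^(-4x)/(-4)
= x·e^(-4x)/(-4) - ∫ e^(-4x)/(-4) dx
= x·e^(-4x)/(-4) - e^(-4x)/16+C

Answer: e^(-4x)(x/(-4)-1/16)+C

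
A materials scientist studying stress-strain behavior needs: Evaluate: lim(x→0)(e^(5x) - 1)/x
L'Hôpital (0/0): lim 5e^(5x)/1 = 5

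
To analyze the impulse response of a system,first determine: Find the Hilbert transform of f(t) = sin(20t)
The Hilbert transform shifts each frequency component by -pi/2.
H{sin(wt)} = -cos(wt)
With w = 20: H{sin(20t)} = -cos(20t)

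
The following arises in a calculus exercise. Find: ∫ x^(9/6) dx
Power rule: ∫ x^(3/2) dx=x^(5/2)/(5/2) + C

Answer: (2/5)·x^(5/2) + C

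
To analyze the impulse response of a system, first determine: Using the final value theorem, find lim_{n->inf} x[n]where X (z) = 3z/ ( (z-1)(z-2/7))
Final value theorem: lim x[n]=lim_{z->1} (z-1) * X(z)
(z-1) * X(z)=3z/(z-2/7)
As z->1: 3/(1-2/7)=3/(5/7)=21/5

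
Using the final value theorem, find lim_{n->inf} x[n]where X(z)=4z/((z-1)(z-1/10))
Final value theorem: lim x[n] = lim_{z->1} (z-1) * X(z)
(z-1) * X(z) = 4z/(z-1/10)
As z->1: 4/(1-1/10) = 4/(9/10) = 40/9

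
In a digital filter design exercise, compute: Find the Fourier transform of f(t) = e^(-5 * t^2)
The Fourier transform of a Gaussian e^(-a*t^2) is sqrt(pi/a)*e^(-omega^2/(4a)).
With a=5: F(omega)=sqrt(pi/5)*e^(-omega^2/20)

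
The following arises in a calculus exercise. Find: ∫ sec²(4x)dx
Since d/dx[tan(4x)] = 4sec²(4x), integral = tan(4x)/4 + C

Answer: (1/4)tan(4x) + C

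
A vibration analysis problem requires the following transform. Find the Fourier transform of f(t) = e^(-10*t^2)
The Fourier transform of a Gaussian e^(-a * t^2) is sqrt(pi/a) * e^(-omega^2/(4a)).
With a=10: F(omega)=sqrt(pi/10) * e^(-omega^2/40)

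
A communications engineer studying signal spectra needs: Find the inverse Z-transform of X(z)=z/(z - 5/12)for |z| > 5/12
Standard pair: z/(z-a) <-> a^n * u[n] for causal signals
With a = 5/12: x[n] = (5/12)^n * u[n]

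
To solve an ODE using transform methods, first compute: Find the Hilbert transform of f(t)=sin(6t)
The Hilbert transform shifts each frequency component by -pi/2.
H{sin(wt)} = -cos(wt)
With w = 6: H{sin(6t)} = -cos(6t)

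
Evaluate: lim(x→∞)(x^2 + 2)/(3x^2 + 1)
Divide numerator and denominator by x^2:
lim (1 + 2/x^2)/(3 + 1/x^2) = 1/3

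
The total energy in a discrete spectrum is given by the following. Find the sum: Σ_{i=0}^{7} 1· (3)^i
Geometric series: S=a(1 - r^n)/(1 - r)
a=1, r=3, n=8
S=1(1 - 6561)/-2=3280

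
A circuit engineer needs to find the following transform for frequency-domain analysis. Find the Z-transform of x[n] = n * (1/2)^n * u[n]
Using the property Z{n * a^n * u[n]} = az/(z-a)^2
With a = 1/2: X(z) = (1/2)z/(z - 1/2)^2, |z| > 1/2

Answer: (1/2)z/(z - 1/2)^2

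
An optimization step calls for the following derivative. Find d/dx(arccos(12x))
d/dx[arccos(u)] = -u'/√(1-u²), u = 12x, u' = 12

Answer: -12/√(1-144x²)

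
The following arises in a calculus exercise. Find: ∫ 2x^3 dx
Using power rule: ∫ 2x^3 dx = 2/4 x^4+C = (1/2)x^4+C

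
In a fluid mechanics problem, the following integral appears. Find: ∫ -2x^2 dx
Using power rule: ∫ -2x^2 dx=-2/3 x^3 + C=(-2/3)x^3 + C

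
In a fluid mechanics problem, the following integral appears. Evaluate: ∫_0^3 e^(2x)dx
Antiderivative: (1/2)e^(2x)
Evaluate: (1/2)(e^6 - 1)

Answer: (e^6 - 1)/2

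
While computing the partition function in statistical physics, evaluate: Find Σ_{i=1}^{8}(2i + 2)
= 2·Σ i+2·8 = 2·36+16 = 88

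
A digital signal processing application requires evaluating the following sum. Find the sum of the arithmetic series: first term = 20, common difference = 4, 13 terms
Last term: a_n = 20 + (13 - 1)·4 = 68
Sum = n(a_1 + a_n)/2 = 13(20 + 68)/2 = 572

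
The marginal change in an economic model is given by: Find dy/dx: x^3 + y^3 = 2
Differentiate: 3x^2+3y^2·(dy/dx)=0
dy/dx=-3x^2/(3y^2)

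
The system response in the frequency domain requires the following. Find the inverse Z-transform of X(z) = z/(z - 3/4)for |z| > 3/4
Standard pair: z/(z-a) <-> a^n * u[n] for causal signals
With a=3/4: x[n]=(3/4)^n * u[n]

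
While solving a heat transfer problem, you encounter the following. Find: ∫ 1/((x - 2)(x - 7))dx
Partial fractions: 1/((x-2)(x-7)) = A/(x-2) + B/(x-7)
A = -1/5, B = 1/5
∫ [-1/5· 1/(x-2) + 1/5· 1/(x-7)] dx
= (1/5)[ln|x-7| - ln|x-2|] + C

Answer: (1/5)·ln|(x-7)/(x-2)| + C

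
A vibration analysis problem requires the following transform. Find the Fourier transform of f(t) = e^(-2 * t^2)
The Fourier transform of a Gaussian e^(-a * t^2) is sqrt(pi/a) * e^(-omega^2/(4a)).
With a = 2: F(omega) = sqrt(pi/2) * e^(-omega^2/8)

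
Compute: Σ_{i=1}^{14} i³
Using formula: Σ i^3 = [n(n+1)/2]² = [14·15/2]² = 11025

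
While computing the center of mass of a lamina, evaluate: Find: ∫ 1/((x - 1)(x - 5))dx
Partial fractions: 1/((x-1)(x-5)) = A/(x-1)+B/(x-5)
A = -1/4, B = 1/4
∫ [-1/4· 1/(x-1)+1/4· 1/(x-5)] dx
= (1/4)[ln|x-5| - ln|x-1|]+C

Answer: (1/4)·ln|(x-5)/(x-1)|+C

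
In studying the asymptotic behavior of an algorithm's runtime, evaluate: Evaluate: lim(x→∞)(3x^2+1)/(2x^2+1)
Divide numerator and denominator by x^2:
lim (3 + 1/x^2)/(2 + 1/x^2) = 3/2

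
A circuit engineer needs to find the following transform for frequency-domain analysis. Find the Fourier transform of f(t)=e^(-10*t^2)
The Fourier transform of a Gaussian e^(-a*t^2) is sqrt(pi/a)*e^(-omega^2/(4a)).
With a = 10: F(omega) = sqrt(pi/10)*e^(-omega^2/40)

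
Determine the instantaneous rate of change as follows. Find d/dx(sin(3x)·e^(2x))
Product rule: (fg)'=f'g + fg'
f=sin(3x), f'=3·cos(3x)
g=e^(2x), g'=2·e^(2x)

Answer: 3·cos(3x)·e^(2x) + 2·sin(3x)·e^(2x)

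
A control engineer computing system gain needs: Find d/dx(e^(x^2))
Chain rule: d/dx[e^u]=e^u · u' where u=x^2
u'=2x

Answer: 2x·e^(x^2)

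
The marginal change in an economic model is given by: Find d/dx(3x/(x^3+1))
Quotient rule: (f/g)'=(f'g - fg')/g²
f=3x, f'=3
g=x^3+1, g'=3x^2

Answer: (3·(x^3+1)-9x^3)/(x^3+1)²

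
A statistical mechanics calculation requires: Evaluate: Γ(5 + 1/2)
Γ(n + 1/2)=(2n)!√π/(4^n·n!)
=3628800√π/(1024·120)=(945/32)·√π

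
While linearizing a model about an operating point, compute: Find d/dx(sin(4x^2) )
Chain rule: d/dx[sin(u)]=cos(u)·u' where u=4x^2
u'=8x

Answer: 8x·cos(4x^2)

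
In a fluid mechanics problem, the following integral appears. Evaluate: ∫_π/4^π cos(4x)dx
Antiderivative: sin(4x)/4
Evaluate at bounds: [sin(4·π)/4] - [sin(4·π/4)/4]
= ((0) - (0))/4 = 0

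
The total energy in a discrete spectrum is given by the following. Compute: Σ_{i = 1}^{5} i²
Using formula: Σ i^2=n(n + 1)(2n + 1)/6=5·6·11/6=55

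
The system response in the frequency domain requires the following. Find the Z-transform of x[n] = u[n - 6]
Using the time-shift property: Z{u[n-6]} = z^(-6)*z/(z-1)
= z^(-5)/(z-1)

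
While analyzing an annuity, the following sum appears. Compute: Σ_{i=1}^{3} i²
Using formula: Σ i^2=n(n + 1)(2n + 1)/6=3·4·7/6=14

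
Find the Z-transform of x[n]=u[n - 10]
Using the time-shift property: Z{u[n-10]}=z^(-10) * z/(z-1)
=z^(-9)/(z-1)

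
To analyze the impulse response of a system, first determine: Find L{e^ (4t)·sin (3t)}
First shifting: L{e^(at)f(t)}=F(s-a)
L{sin(3t)}=3/(s²+9)
Shift: 3/((s-4)²+9)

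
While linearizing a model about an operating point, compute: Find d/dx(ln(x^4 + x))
Chain rule: d/dx[ln(u)]=u'/u where u=x^4+x
u'=4x^3+1

Answer: (4x^3+1)/(x^4+x)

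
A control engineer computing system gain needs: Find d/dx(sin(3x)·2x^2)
Product rule: (fg)'=f'g+fg'
f=sin(3x), f'=3·cos(3x)
g=2x^2, g'=4x

Answer: 6·cos(3x)·x^2+4·sin(3x)·x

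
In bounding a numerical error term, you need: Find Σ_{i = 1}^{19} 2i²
= 2·n(n + 1)(2n + 1)/6 = 2·19·20·39/6 = 4940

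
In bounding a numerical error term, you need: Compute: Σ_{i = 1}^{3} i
Using formula: Σ i^1 = n(n+1)/2 = 3·4/2 = 6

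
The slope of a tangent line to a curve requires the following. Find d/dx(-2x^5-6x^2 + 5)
Power rule: d/dx(ax^n) = n·a·x^(n-1)
Term by term: -10·x^4 - 12·x

Answer: -10x^4 - 12x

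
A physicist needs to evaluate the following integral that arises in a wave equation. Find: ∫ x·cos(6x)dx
By parts: u=x, dv=cos(6x) dx
du=dx, v=sin(6x)/6
=x·sin(6x)/6 + cos(6x)/6² + C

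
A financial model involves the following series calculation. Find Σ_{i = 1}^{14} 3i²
= 3·n(n + 1)(2n + 1)/6 = 3·14·15·29/6 = 3045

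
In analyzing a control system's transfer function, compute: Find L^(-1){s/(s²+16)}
L^(-1){s/(s² + w²)}=cos(wt)
Here w=4

Answer: cos(4t)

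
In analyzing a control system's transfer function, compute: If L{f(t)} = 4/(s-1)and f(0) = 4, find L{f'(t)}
L{f'(t)}=s·F(s) - f(0)=4s/(s-1)-4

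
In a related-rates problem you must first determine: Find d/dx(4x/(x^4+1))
Quotient rule: (f/g)'=(f'g - fg')/g²
f=4x, f'=4
g=x^4 + 1, g'=4x^3

Answer: (4·(x^4 + 1) - 16x^4)/(x^4 + 1)²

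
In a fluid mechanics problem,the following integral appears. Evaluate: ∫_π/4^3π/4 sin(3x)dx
Antiderivative: -cos(3x)/3
Evaluate at bounds: [-cos(3·3π/4)/3] - [-cos(3·π/4)/3]
= (-(√2/2)+(-√2/2))/3 = -√2/3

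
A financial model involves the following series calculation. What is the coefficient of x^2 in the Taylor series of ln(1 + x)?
ln(1+x)=Σ (-1)^(n+1) x^n/n
Coefficient of x^2=(-1)^3/2=-1/2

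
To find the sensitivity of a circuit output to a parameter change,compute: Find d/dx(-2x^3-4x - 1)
Power rule: d/dx(ax^n)=n·a·x^(n-1)
Term by term: -6·x^2-4

Answer: -6x^2-4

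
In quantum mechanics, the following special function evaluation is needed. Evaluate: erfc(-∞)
erfc(x)=1 - erf(x); erfc(-∞)=1 - erf(-∞)=1 - (-1)=2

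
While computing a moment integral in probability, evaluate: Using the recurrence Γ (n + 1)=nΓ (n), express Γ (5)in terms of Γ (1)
Γ(5) = 4Γ(4) = 4·3Γ(3) = ... = 4!·Γ(1) = 24·Γ(1)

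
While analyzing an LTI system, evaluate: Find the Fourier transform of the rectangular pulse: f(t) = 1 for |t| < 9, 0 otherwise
F(omega) = integral from -9 to 9 of e^(-j*omega*t) dt
= 2*sin(9*omega)/omega = 18*sinc(9*omega/pi)

Answer: 2*sin(9*omega)/omega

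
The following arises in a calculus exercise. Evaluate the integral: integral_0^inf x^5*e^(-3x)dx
This is a Gamma integral. Substitute u = 3x (du = 3 dx):
integral_0^inf x^5*e^(-3x) dx = (1/3^6) integral_0^inf u^5*e^(-u) du
= Gamma(6)/3^6 = 5!/3^6 = 120/729

Answer: 40/243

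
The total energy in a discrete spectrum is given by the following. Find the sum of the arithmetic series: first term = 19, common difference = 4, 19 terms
Last term: a_n=19 + (19 - 1)·4=91
Sum=n(a_1 + a_n)/2=19(19 + 91)/2=1045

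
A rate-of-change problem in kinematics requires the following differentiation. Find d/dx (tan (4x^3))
Chain rule: d/dx[tan(u)]=sec²(u)·u' where u=4x^3
u'=12x^2

Answer: 12x^2·sec²(4x^3)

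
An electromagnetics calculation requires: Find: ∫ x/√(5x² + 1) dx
Let u=5x²+1, du=10x dx
∫ (1/10)·u^(-1/2) du=√u/5+C

Answer: √(5x²+1)/5+C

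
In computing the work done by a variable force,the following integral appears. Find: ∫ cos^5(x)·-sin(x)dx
Let u = cos(x), du = -sin(x) dx
∫ u^5 du = u^6/6+C

Answer: cos^6(x)/6+C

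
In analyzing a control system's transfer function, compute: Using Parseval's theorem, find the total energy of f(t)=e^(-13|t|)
Parseval's theorem: E=integral |f(t)|^2 dt=(1/2pi) integral |F(omega)|^2 domega
E=integral_{-inf}^{inf} e^(-26|t|) dt=2 * integral_0^inf e^(-26t) dt=2/(2 * 13)=1/13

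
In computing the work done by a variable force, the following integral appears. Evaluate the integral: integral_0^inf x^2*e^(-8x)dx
This is a Gamma integral. Substitute u=8x (du=8 dx):
integral_0^inf x^2*e^(-8x) dx=(1/8^3) integral_0^inf u^2*e^(-u) du
=Gamma(3)/8^3=2!/8^3=2/512

Answer: 1/256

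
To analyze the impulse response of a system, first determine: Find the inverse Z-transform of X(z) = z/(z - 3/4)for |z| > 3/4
Standard pair: z/(z-a) <-> a^n * u[n] for causal signals
With a = 3/4: x[n] = (3/4)^n * u[n]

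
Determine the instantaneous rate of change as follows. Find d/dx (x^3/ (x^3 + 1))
Quotient rule: (f/g)'=(f'g - fg')/g²
f=x^3, f'=3x^2
g=x^3+1, g'=3x^2

Answer: (3x^2·(x^3+1)-3x^5)/(x^3+1)²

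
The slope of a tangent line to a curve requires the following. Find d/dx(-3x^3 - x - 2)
Power rule: d/dx(ax^n)=n·a·x^(n-1)
Term by term: -9·x^2 - 1

Answer: -9x^2 - 1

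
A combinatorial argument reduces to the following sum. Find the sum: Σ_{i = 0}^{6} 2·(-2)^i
Geometric series: S = a(1 - r^n)/(1 - r)
a = 2, r = -2, n = 7
S = 2(1+128)/3 = 86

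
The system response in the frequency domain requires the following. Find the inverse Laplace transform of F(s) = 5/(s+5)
L^(-1){5/(s-a)}=c·e^(at)
Here a=-5, c=5

Answer: 5e^(-5t)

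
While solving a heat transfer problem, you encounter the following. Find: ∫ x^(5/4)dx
Power rule: ∫ x^(5/4) dx = x^(9/4)/(9/4)+C

Answer: (4/9)·x^(9/4)+C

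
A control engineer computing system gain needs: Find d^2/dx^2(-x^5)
Apply power rule 2 times:
d^1: -5x^4
d^2: -20x^3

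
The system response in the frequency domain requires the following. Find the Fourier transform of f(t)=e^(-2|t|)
Using the standard pair: F{e^(-a|t|)}=2a/(a^2 + omega^2)
With a=2: F(omega)=4/(4 + omega^2)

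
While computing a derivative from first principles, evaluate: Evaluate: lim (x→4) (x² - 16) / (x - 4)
Factor: (x² - 16) = (x-4)(x + 4)
Cancel (x-4): lim(x→4) (x + 4) = 8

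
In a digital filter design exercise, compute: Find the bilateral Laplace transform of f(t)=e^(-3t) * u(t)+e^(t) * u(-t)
For e^(-3t) * u(t): L = 1/(s + 3), Re(s) > -3
For e^(t) * u(-t): L = -1/(s-1), Re(s) < 1
Combined: F(s) = 1/(s + 3) - 1/(s-1), -3 < Re(s) < 1

Answer: 1/(s + 3) - 1/(s-1), ROC: -3 < Re(s) < 1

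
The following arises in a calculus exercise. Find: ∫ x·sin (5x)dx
By parts: u = x, dv = sin(5x) dx
du = dx, v = -cos(5x)/5
= -x·cos(5x)/5 + sin(5x)/5² + C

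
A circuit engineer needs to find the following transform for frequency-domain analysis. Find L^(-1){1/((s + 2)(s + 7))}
Partial fractions: 1/((s+2)(s+7))=A/(s+2)+B/(s+7)
Cover-up: A=1/(s+7)|_{s=-2}=1/5; B=1/(s+2)|_{s=-7}=-1/5
L^(-1)=(1/5)e^(-2t) - (1/5)e^(-7t)

Answer: (1/5)(e^(-2t) - e^(-7t))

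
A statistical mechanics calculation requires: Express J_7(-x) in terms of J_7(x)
For integer n: J_n(-x)=(-1)^n J_n(x)
With n=7: J_7(-x)=(-1)^7 J_7(x)=-J_7(x)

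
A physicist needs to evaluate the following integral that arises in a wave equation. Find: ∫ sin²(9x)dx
Using identity sin²(u)=(1 - cos(2u))/2:
∫ (1 - cos(18x))/2 dx=x/2 - sin(18x)/36+C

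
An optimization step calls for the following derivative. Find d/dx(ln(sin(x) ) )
Chain rule: d/dx[ln(u)] = u'/u where u = sin(x)
u' = cos(x)

Answer: (cos(x))/(sin(x))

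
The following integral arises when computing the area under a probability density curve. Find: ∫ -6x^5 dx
Using power rule: ∫ -6x^5 dx = -6/6 x^6+C = -x^6+C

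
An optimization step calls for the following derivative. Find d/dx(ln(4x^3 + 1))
Chain rule: d/dx[ln(u)]=u'/u where u=4x^3 + 1
u'=12x^2

Answer: (12x^2)/(4x^3 + 1)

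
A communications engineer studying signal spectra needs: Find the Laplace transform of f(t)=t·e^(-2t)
L{t·e^(at)}=1/(s-a)²
L{t·e^(-2t)}=1/(s+2)²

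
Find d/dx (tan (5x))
Chain rule: d/dx[tan(u)]=sec²(u)·u' where u=5x
u'=5

Answer: 5·sec²(5x)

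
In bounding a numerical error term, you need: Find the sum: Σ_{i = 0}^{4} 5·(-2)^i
Geometric series: S = a(1 - r^n)/(1 - r)
a = 5, r = -2, n = 5
S = 5(1+32)/3 = 55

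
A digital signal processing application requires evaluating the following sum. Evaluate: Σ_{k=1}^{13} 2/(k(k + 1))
Partial fractions: 2/(k(k+1))=2/k - 2/(k+1)
Telescoping sum: 2(1-1/14)=2·13/14

Answer: 13/7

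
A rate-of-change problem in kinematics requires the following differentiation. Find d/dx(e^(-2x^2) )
Chain rule: d/dx[e^u]=e^u · u' where u=-2x^2
u'=-4x

Answer: -4x·e^(-2x^2)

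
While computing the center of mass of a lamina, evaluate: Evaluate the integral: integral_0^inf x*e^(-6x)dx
This is a Gamma integral. Substitute u=6x (du=6 dx):
integral_0^inf x*e^(-6x) dx=(1/6^2) integral_0^inf u^1*e^(-u) du
=Gamma(2)/6^2=1!/6^2=1/36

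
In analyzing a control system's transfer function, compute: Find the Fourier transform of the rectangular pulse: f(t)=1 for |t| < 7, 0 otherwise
F(omega) = integral from -7 to 7 of e^(-j * omega * t) dt
= 2 * sin(7 * omega)/omega = 14 * sinc(7 * omega/pi)

Answer: 2 * sin(7 * omega)/omega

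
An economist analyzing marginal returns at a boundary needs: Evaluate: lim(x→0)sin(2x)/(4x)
L'Hôpital (0/0): lim 2cos(2x)/4 = 2/4

Answer: 1/2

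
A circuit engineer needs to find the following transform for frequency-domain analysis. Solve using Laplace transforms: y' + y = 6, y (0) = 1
Take L of both sides: sY(s)-1+Y(s) = 6/s
Y(s)(s+1) = 6/s+1
Y(s) = 6/(s(s+1))+1/(s+1)
Partial fractions: 6/(s(s+1)) = 6/s - 6/(s+1)
So Y(s) = 6/s - 5/(s+1)
Inverse transform (L^(-1){1/s} = 1, L^(-1){1/(s+1)} = e^(-t)):

Answer: y(t) = 6-5·e^(-t)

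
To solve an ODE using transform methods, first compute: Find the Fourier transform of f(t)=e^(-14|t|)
Using the standard pair: F{e^(-a|t|)} = 2a/(a^2 + omega^2)
With a = 14: F(omega) = 28/(196 + omega^2)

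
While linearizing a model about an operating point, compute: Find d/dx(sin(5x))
Chain rule: d/dx[sin(u)]=cos(u)·u' where u=5x
u'=5

Answer: 5·cos(5x)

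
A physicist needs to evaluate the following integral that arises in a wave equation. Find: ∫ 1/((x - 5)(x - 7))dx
Partial fractions: 1/((x-5)(x-7))=A/(x-5) + B/(x-7)
A=-1/2, B=1/2
∫ [-1/2· 1/(x-5) + 1/2· 1/(x-7)] dx
=(1/2)[ln|x-7| - ln|x-5|] + C

Answer: (1/2)·ln|(x-7)/(x-5)| + C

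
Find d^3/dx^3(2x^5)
Apply power rule 3 times:
d^1: 10x^4
d^2: 40x^3
d^3: 120x^2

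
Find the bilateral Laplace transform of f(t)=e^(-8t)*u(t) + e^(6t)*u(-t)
For e^(-8t) * u(t): L = 1/(s + 8), Re(s) > -8
For e^(6t) * u(-t): L = -1/(s-6), Re(s) < 6
Combined: F(s) = 1/(s + 8) - 1/(s-6), -8 < Re(s) < 6

Answer: 1/(s + 8) - 1/(s-6), ROC: -8 < Re(s) < 6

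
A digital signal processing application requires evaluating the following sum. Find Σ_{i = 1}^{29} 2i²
=2·n(n + 1)(2n + 1)/6=2·29·30·59/6=17110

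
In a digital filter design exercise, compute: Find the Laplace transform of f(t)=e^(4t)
L{e^(at)}=1/(s-a)
L{e^(4t)}=1/(s-4)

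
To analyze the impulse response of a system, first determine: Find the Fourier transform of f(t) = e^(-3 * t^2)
The Fourier transform of a Gaussian e^(-a*t^2) is sqrt(pi/a)*e^(-omega^2/(4a)).
With a = 3: F(omega) = sqrt(pi/3)*e^(-omega^2/12)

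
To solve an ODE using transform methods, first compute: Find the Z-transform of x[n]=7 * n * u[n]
Z{n * u[n]}=z/(z-1)^2
By linearity: Z{7 * n * u[n]}=7z/(z-1)^2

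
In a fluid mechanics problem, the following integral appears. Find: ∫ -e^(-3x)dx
Since d/dx[e^(-3x)]=-3e^(-3x), we get 1/3 e^(-3x) + C

Answer: (1/3)e^(-3x) + C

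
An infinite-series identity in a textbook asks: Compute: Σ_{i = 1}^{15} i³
Using formula: Σ i^3 = [n(n + 1)/2]² = [15·16/2]² = 14400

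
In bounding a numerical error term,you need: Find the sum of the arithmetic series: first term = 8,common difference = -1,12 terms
Last term: a_n=8 + (12 - 1)·-1=-3
Sum=n(a_1 + a_n)/2=12(8 + (-3))/2=30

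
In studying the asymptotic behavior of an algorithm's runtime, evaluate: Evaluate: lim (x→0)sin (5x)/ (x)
L'Hôpital (0/0): lim 5cos(5x)/1 = 5/1

Answer: 5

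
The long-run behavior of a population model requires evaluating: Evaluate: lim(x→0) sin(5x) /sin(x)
sin(u) ≈ u for small u:
sin(5x)/sin(x) ≈ 5x/(x)=5/1

Answer: 5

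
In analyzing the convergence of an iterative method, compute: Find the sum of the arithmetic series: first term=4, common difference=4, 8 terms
Last term: a_n=4 + (8 - 1)·4=32
Sum=n(a_1 + a_n)/2=8(4 + 32)/2=144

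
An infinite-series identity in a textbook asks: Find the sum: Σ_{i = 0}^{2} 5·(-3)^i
Geometric series: S=a(1 - r^n)/(1 - r)
a=5, r=-3, n=3
S=5(1 + 27)/4=35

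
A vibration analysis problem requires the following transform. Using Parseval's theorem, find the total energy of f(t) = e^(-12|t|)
Parseval's theorem: E=integral |f(t)|^2 dt=(1/2pi) integral |F(omega)|^2 domega
E=integral_{-inf}^{inf} e^(-24|t|) dt=2*integral_0^inf e^(-24t) dt=2/(2*12)=1/12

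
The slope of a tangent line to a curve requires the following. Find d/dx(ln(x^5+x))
Chain rule: d/dx[ln(u)] = u'/u where u = x^5 + x
u' = 5x^4 + 1

Answer: (5x^4 + 1)/(x^5 + x)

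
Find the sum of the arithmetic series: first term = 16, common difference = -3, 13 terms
Last term: a_n=16+(13-1)·-3=-20
Sum=n(a_1+a_n)/2=13(16+(-20))/2=-26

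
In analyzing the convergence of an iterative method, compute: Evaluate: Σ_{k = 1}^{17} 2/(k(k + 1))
Partial fractions: 2/(k(k + 1)) = 2/k - 2/(k + 1)
Telescoping sum: 2(1 - 1/18) = 2·17/18

Answer: 17/9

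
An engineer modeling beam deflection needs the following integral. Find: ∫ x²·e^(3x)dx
Integration by parts twice:
First: u=x², dv=e^(3x) dx => x²e^(3x)/3 - (2/3)∫ xe^(3x) dx
Second (∫ xe^(3x) dx): xe^(3x)/3 - e^(3x)/9
Combining: e^(3x)(x²/3 - 2x/9 + 2/27) + C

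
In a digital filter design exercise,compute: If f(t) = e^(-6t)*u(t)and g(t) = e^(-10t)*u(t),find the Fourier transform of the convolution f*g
By the convolution theorem: F{f*g}=F(omega)*G(omega)
F(omega)=1/(6 + j*omega), G(omega)=1/(10 + j*omega)
F{f*g}=1/((6 + j*omega)(10 + j*omega))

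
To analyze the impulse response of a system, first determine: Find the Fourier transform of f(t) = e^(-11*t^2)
The Fourier transform of a Gaussian e^(-a * t^2) is sqrt(pi/a) * e^(-omega^2/(4a)).
With a=11: F(omega)=sqrt(pi/11) * e^(-omega^2/44)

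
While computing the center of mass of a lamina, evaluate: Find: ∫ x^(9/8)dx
Power rule: ∫ x^(9/8) dx = x^(17/8)/(17/8) + C

Answer: (8/17)·x^(17/8) + C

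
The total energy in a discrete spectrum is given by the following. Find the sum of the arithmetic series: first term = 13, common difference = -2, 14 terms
Last term: a_n=13+(14-1)·-2=-13
Sum=n(a_1+a_n)/2=14(13+(-13))/2=0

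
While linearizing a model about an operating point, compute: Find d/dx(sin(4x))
Chain rule: d/dx[sin(u)] = cos(u)·u' where u = 4x
u' = 4

Answer: 4·cos(4x)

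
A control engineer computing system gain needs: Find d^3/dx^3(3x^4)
Apply power rule 3 times:
d^1: 12x^3
d^2: 36x^2
d^3: 72x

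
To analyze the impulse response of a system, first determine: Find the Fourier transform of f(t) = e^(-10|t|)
Using the standard pair: F{e^(-a|t|)}=2a/(a^2+omega^2)
With a=10: F(omega)=20/(100+omega^2)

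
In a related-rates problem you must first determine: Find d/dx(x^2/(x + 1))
Quotient rule: (f/g)'=(f'g - fg')/g²
f=x^2, f'=2x
g=x + 1, g'=1

Answer: (2x·(x + 1) - x^2)/(x + 1)²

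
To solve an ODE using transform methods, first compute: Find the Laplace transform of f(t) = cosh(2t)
L{cosh(at)} = s/(s²-a²)
L{cosh(2t)} = s/(s²-4)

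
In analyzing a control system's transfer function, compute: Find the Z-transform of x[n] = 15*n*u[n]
Z{n*u[n]}=z/(z-1)^2
By linearity: Z{15*n*u[n]}=15z/(z-1)^2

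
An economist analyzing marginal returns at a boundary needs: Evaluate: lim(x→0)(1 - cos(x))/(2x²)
Using 1-cos(u) ≈ u²/2 for small u:
(1-cos(x)) ≈ (x)²/2 = 1x²/2
So limit = 1/(2·2) = 1/4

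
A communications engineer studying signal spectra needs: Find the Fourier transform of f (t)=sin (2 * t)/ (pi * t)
sin(W*t)/(pi*t) = (W/pi)*sinc(W*t/pi) is the impulse response of the ideal low-pass filter with cutoff W (here W = 2).
Its Fourier transform is a rectangular function:
F(omega) = 1 for |omega| < 2, 0 otherwise

Answer: rect(omega/4) [i.e., 1 for |omega| < 2, 0 otherwise]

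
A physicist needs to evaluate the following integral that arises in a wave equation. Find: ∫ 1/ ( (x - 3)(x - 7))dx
Partial fractions: 1/((x-3)(x-7)) = A/(x-3)+B/(x-7)
A = -1/4, B = 1/4
∫ [-1/4· 1/(x-3)+1/4· 1/(x-7)] dx
= (1/4)[ln|x-7| - ln|x-3|]+C

Answer: (1/4)·ln|(x-7)/(x-3)|+C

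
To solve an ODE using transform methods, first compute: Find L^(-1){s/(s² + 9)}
L^(-1){s/(s²+w²)}=cos(wt)
Here w=3

Answer: cos(3t)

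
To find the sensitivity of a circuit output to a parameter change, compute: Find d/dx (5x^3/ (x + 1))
Quotient rule: (f/g)'=(f'g - fg')/g²
f=5x^3, f'=15x^2
g=x+1, g'=1

Answer: (15x^2·(x+1)-5x^3)/(x+1)²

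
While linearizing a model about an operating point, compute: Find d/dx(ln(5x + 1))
Chain rule: d/dx[ln(u)]=u'/u where u=5x+1
u'=5

Answer: (5)/(5x+1)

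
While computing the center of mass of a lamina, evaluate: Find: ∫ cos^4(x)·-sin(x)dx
Let u=cos(x), du=-sin(x) dx
∫ u^4 du=u^5/5+C

Answer: cos^5(x)/5+C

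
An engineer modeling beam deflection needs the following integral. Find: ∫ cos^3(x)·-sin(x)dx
Let u=cos(x), du=-sin(x) dx
∫ u^3 du=u^4/4+C

Answer: cos^4(x)/4+C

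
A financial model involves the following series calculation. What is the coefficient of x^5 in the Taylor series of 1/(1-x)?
1/(1-x) = Σ x^n for |x|<1
All coefficients are 1

Answer: 1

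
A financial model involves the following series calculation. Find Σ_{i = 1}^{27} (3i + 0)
=3·Σ i+0·27=3·378+0=1134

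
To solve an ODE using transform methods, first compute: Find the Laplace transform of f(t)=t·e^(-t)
L{t·e^(at)}=1/(s-a)²
L{t·e^(-t)}=1/(s + 1)²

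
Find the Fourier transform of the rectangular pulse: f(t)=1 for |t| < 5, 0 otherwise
F(omega) = integral from -5 to 5 of e^(-j*omega*t) dt
= 2*sin(5*omega)/omega = 10*sinc(5*omega/pi)

Answer: 2*sin(5*omega)/omega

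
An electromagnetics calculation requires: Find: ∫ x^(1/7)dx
Power rule: ∫ x^(1/7) dx=x^(8/7)/(8/7)+C

Answer: (7/8)·x^(8/7)+C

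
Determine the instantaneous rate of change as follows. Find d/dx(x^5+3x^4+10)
Power rule: d/dx(ax^n)=n·a·x^(n-1)
Term by term: 5·x^4+12·x^3

Answer: 5x^4+12x^3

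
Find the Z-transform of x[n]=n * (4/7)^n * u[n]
Using the property Z{n*a^n*u[n]}=az/(z-a)^2
With a=4/7: X(z)=(4/7)z/(z - 4/7)^2, |z| > 4/7

Answer: (4/7)z/(z - 4/7)^2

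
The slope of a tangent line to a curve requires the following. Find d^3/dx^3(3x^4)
Apply power rule 3 times:
d^1: 12x^3
d^2: 36x^2
d^3: 72x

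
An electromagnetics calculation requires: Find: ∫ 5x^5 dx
Using power rule: ∫ 5x^5 dx = 5/6 x^6 + C = (5/6)x^6 + C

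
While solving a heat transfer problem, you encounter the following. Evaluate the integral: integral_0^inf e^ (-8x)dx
integral_0^inf e^(-8x) dx=[-1/8 * e^(-8x)]_0^inf
=0 - (-1/8)=1/8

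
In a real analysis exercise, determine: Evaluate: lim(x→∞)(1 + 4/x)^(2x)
Rewrite as [(1 + 4/x)^x]^2.
lim(1 + 4/x)^x = e^4, so limit = (e^4)^2 = e^8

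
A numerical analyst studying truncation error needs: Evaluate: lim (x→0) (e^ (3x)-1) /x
L'Hôpital (0/0): lim 3e^(3x)/1=3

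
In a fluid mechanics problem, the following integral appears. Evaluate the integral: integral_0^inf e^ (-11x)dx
integral_0^inf e^(-11x) dx = [-1/11 * e^(-11x)]_0^inf
= 0 - (-1/11) = 1/11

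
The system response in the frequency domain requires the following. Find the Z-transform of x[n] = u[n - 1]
Using the time-shift property: Z{u[n-1]} = z^(-1)*z/(z-1)
= z^(0)/(z-1)

Answer: 1/(z-1)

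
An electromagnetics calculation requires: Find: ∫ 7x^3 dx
Using power rule: ∫ 7x^3 dx = 7/4 x^4 + C = (7/4)x^4 + C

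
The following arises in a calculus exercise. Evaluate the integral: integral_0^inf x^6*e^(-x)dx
This is a Gamma integral. Substitute u=1x:
integral_0^inf x^6 * e^(-x) dx=(1/1^7) integral_0^inf u^6 * e^(-u) du
=Gamma(7)/1^7=6!/1^7=720/1

Answer: 720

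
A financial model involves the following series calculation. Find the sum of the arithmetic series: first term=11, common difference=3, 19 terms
Last term: a_n = 11 + (19 - 1)·3 = 65
Sum = n(a_1 + a_n)/2 = 19(11 + 65)/2 = 722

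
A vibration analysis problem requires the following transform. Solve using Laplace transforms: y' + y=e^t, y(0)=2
Take L: sY - 2 + Y = 1/(s-1)
Y(s + 1) = 1/(s-1) + 2
Y = 1/((s-1)(s + 1)) + 2/(s + 1)
Partial fractions: 1/((s-1)(s + 1)) = (1/2)/(s-1) - (1/2)/(s + 1)
So Y = (1/2)/(s-1) + (3/2)/(s + 1)
Inverse Laplace transform (L^(-1){1/(s-1)} = e^t, L^(-1){1/(s + 1)} = e^(-t)):

Answer: y(t) = (1/2)·e^t + (3/2)·e^(-t)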